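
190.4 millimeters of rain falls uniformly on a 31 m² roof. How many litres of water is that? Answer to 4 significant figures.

5902 litres

1 mm over 1 m² is 1 L, so volume = 190.4 × 31 = 5902.4 L ≈ 5902 L.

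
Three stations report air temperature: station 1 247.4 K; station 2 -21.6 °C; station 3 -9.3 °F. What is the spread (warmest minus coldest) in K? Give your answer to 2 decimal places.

station 1: 247.4 K = -25.750 °C.
station 3: -9.3 °F = -22.944 °C.
Spread: (-21.600) − (-25.750) = 4.150 °C.

4.15 K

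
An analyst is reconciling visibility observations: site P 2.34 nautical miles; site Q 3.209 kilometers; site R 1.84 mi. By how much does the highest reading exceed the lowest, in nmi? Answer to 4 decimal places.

0.7411 nmi

site Q: 3.209 km = 1.732721 nmi.
site R: 1.84 SM = 1.598916 nmi.
Spread: 2.340000 − 1.598916 = 0.7411 nmi.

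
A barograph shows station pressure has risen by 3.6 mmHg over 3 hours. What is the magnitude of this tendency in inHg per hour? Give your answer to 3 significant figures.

3.6 mmHg / 3 h × 0.0393701 inHg/mmHg = 0.0472 inHg/h.

0.0472 inHg per hour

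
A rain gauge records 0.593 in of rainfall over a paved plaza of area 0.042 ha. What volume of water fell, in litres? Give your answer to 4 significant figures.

Depth: 0.593 in × 25.4 = 15.0622 mm.
Area: 0.042 ha = 420 m².
1 mm over 1 m² is 1 L, so volume = 15.0622 × 420 = 6326.124 L ≈ 6326 L.

6326 litres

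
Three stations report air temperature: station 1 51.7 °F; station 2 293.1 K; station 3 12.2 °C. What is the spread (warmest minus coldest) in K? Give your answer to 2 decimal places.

9.01 K

station 1: 51.7 °F = 10.944 °C.
station 2: 293.1 K = 19.950 °C.
Spread: 19.950 − 10.944 = 9.006 °C.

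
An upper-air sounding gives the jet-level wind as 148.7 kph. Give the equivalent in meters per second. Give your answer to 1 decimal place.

41.3 m/s

1 km/h = 0.277778 m/s, so 148.7 × 0.277778 = 41.3 m/s.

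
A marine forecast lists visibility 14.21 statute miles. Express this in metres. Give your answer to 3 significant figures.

1 SM = 1609.34 m, so 14.21 × 1609.34 = 22900 m.

22900 m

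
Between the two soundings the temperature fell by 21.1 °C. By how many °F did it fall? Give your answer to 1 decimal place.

38.0 °F

Converting a difference, only the 9/5 scale factor applies: Δ°F = 21.1 × 1.8 = 38.0 °F.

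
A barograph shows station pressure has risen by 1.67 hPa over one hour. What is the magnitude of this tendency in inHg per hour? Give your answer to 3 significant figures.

0.0493 inHg per hour

1.67 hPa / 1 h × 0.02953 inHg/hPa = 0.0493 inHg/h.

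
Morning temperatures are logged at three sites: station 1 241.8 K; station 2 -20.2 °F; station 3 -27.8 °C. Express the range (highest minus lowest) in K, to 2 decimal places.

3.55 K

station 1: 241.8 K = -31.350 °C.
station 2: -20.2 °F = -29.000 °C.
Spread: (-27.800) − (-31.350) = 3.550 °C.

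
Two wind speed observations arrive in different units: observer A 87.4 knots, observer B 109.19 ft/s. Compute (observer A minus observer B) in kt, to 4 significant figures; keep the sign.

22.71 kt

observer B: 109.19 ft/s = 64.6933 kt.
Difference: 87.4000 − 64.6933 = 22.71 kt.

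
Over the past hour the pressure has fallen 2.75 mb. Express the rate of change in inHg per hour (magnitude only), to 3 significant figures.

0.0812 inHg per hour

2.75 mb / 1 h × 0.02953 inHg/mb = 0.0812 inHg/h.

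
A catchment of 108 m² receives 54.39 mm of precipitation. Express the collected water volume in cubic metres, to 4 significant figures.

5.874 cubic metres

1 mm over 1 m² is 1 L, so volume = 54.39 × 108 = 5874.12 L = 5.874 m³.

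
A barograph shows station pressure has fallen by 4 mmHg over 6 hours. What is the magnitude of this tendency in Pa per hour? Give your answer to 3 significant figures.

88.9 Pa per hour

4 mmHg / 6 h × 133.322 Pa/mmHg = 88.9 Pa/h.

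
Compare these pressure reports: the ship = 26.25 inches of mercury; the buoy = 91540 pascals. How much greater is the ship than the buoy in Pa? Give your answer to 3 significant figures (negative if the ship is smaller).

the ship: 26.25 inHg = 88892.71 Pa.
Difference: 88892.71 − 91540.00 = -2650 Pa.

-2650 Pa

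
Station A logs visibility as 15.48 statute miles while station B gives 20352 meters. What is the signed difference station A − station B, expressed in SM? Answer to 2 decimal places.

2.83 SM

station B: 20352 m = 12.6461 SM.
Difference: 15.4800 − 12.6461 = 2.83 SM.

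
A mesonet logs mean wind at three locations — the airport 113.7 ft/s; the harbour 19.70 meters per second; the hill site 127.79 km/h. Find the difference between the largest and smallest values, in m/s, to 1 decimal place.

15.8 m/s

the airport: 113.7 ft/s = 34.656 m/s.
the hill site: 127.79 km/h = 35.497 m/s.
Spread: 35.497 − 19.700 = 15.8 m/s.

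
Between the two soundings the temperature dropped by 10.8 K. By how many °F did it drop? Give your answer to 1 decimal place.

19.4 °F

For a temperature change the 32° offset cancels: Δ°F = 10.8 × 1.8 = 19.4 °F.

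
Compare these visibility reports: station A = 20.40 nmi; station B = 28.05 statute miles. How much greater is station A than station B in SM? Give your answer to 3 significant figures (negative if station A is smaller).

station A: 20.40 nmi = 23.4759 SM.
Difference: 23.4759 − 28.0500 = -4.57 SM.

-4.57 SM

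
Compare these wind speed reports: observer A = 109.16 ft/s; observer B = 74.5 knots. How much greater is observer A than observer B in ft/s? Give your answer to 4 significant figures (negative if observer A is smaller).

observer B: 74.5 kt = 125.7418 ft/s.
Difference: 109.1600 − 125.7418 = -16.58 ft/s.

-16.58 ft/s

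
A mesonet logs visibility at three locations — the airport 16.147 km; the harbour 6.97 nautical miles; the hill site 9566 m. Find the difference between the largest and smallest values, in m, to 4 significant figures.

6581 m

the airport: 16.147 km = 16147.00 m.
the harbour: 6.97 nmi = 12908.44 m.
Spread: 16147.00 − 9566.00 = 6581 m.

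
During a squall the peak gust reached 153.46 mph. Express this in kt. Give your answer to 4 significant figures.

1 mph = 0.868976 kt, so 153.46 × 0.868976 = 133.4 kt.

133.4 kt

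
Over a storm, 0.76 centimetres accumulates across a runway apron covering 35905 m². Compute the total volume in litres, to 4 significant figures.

Depth: 0.76 cm × 10 = 7.6 mm.
1 mm over 1 m² is 1 L, so volume = 7.6 × 35905 = 272878 L ≈ 272900 L.

272900 litres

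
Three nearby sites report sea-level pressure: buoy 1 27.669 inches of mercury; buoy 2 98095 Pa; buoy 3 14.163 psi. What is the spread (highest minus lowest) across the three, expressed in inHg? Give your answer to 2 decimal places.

buoy 2: 98095 Pa = 28.9674 inHg.
buoy 3: 14.163 psi = 28.8362 inHg.
Spread: 28.9674 − 27.6690 = 1.30 inHg.

1.30 inHg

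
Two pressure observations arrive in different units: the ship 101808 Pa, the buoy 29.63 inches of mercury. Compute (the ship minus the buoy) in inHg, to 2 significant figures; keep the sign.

0.43 inHg

the ship: 101808 Pa = 30.0639 inHg.
Difference: 30.0639 − 29.6300 = 0.43 inHg.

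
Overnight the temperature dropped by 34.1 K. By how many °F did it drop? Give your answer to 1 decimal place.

61.4 °F

Converting a difference, only the 9/5 scale factor applies: Δ°F = 34.1 × 1.8 = 61.4 °F.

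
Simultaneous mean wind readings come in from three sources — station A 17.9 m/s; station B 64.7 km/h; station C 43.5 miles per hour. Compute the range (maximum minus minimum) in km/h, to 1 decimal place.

station A: 17.9 m/s = 64.440 km/h.
station C: 43.5 mph = 70.006 km/h.
Spread: 70.006 − 64.440 = 5.6 km/h.

5.6 km/h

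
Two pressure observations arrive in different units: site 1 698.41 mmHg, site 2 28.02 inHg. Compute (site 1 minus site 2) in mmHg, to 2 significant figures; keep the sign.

site 2: 28.02 inHg = 711.71 mmHg.
Difference: 698.41 − 711.71 = -13 mmHg.

-13 mmHg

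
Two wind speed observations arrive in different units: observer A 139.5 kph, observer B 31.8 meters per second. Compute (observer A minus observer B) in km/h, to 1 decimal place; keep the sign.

observer B: 31.8 m/s = 114.480 km/h.
Difference: 139.500 − 114.480 = 25.0 km/h.

25.0 km/h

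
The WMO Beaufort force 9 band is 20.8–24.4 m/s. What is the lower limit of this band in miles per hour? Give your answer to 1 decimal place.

20.8–24.4 m/s × 2.237 = 46.5–54.6 mph.

46.5 mph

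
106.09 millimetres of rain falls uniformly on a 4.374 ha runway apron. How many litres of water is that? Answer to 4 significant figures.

4640000 litres

Area: 4.374 ha = 43740 m².
1 mm over 1 m² is 1 L, so volume = 106.09 × 43740 = 4640376.6 L ≈ 4640000 L.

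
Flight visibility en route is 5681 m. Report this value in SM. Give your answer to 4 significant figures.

3.530 SM

1 m = 0.000621371 SM, so 5681 × 0.000621371 = 3.530 SM.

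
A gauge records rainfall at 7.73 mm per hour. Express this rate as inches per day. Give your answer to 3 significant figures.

7.73 mm/hour × 0.0393701 in/mm × 24 hour/day = 7.30 in/day.

7.30 in/day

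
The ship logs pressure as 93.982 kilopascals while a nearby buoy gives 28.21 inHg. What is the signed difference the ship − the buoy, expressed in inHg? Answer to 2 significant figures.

-0.46 inHg

the ship: 93.982 kPa = 27.7529 inHg.
Difference: 27.7529 − 28.2100 = -0.46 inHg.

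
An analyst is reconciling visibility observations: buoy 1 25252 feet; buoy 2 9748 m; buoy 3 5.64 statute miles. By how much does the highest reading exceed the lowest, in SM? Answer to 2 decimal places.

1.27 SM

buoy 1: 25252 ft = 4.7826 SM.
buoy 2: 9748 m = 6.0571 SM.
Spread: 6.0571 − 4.7826 = 1.27 SM.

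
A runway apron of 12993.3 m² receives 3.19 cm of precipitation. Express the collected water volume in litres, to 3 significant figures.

Depth: 3.19 cm × 10 = 31.9 mm.
1 mm over 1 m² is 1 L, so volume = 31.9 × 12993.3 = 414486.27 L ≈ 414000 L.

414000 litres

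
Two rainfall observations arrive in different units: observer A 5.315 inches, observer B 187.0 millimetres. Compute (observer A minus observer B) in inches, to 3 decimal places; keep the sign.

observer B: 187.0 mm = 7.36220 in.
Difference: 5.31500 − 7.36220 = -2.047 in.

-2.047 in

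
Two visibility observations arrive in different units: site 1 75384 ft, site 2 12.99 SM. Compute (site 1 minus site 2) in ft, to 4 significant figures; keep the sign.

site 2: 12.99 SM = 68587.20 ft.
Difference: 75384.00 − 68587.20 = 6797 ft.

6797 ft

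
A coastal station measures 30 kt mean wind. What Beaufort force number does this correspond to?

Beaufort force 7

30 kt lies in the Beaufort 7 band (near gale, 28–33 kt).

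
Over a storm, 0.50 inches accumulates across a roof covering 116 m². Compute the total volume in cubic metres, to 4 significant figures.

Depth: 0.50 in × 25.4 = 12.7 mm.
1 mm over 1 m² is 1 L, so volume = 12.7 × 116 = 1473.2 L = 1.473 m³.

1.473 cubic metres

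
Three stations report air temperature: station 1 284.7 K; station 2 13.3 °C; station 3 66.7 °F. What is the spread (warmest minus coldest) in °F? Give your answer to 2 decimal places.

station 1: 284.7 K = 11.550 °C.
station 3: 66.7 °F = 19.278 °C.
Spread: 19.278 − 11.550 = 7.728 °C = 13.91 °F.

13.91 °F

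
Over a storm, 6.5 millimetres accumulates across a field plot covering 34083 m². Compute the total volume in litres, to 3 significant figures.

222000 litres

1 mm over 1 m² is 1 L, so volume = 6.5 × 34083 = 221539.5 L ≈ 222000 L.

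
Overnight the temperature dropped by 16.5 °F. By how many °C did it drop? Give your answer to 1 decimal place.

9.2 °C

Converting a difference, only the 9/5 scale factor applies: Δ°C = 16.5 × 0.5556 = 9.2 °C.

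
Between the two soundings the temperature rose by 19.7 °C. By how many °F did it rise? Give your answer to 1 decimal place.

For a temperature change the 32° offset cancels: Δ°F = 19.7 × 1.8 = 35.5 °F.

35.5 °F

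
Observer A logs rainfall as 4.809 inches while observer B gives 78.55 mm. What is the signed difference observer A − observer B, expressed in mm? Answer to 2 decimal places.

43.60 mm

observer A: 4.809 in = 122.1486 mm.
Difference: 122.1486 − 78.5500 = 43.60 mm.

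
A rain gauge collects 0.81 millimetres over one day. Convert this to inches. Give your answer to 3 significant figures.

1 mm = 0.0393701 in, so 0.81 × 0.0393701 = 0.0319 in.

0.0319 in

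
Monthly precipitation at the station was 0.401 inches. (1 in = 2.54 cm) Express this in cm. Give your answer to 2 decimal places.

1.02 cm

1 in = 2.54 cm, so 0.401 × 2.54 = 1.02 cm.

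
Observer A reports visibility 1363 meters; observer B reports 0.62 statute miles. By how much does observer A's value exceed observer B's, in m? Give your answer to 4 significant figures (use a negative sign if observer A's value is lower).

365.2 m

observer B: 0.62 SM = 997.793 m.
Difference: 1363.000 − 997.793 = 365.2 m.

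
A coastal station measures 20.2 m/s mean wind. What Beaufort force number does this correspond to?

20.2 m/s lies in the Beaufort 8 band (gale, 17.2–20.7 m/s).

Beaufort force 8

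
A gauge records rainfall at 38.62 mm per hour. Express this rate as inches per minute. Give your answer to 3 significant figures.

38.62 mm/hour × 0.0393701 in/mm × 0.0166667 hour/minute = 0.0253 in/minute.

0.0253 in/minute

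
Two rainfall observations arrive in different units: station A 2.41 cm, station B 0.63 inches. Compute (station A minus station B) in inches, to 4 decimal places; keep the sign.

station A: 2.41 cm = 0.948819 in.
Difference: 0.948819 − 0.630000 = 0.3188 in.

0.3188 in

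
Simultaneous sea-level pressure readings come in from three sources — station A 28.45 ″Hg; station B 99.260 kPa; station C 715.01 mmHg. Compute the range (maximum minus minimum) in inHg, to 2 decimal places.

1.16 inHg

station B: 99.260 kPa = 29.3115 inHg.
station C: 715.01 mmHg = 28.1500 inHg.
Spread: 29.3115 − 28.1500 = 1.16 inHg.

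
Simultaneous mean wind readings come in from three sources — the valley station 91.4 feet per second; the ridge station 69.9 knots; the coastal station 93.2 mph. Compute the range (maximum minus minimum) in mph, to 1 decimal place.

the valley station: 91.4 ft/s = 62.318 mph.
the ridge station: 69.9 kt = 80.439 mph.
Spread: 93.200 − 62.318 = 30.9 mph.

30.9 mph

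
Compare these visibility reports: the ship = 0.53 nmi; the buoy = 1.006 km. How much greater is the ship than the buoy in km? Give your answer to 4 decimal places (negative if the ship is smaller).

the ship: 0.53 nmi = 0.981560 km.
Difference: 0.981560 − 1.006000 = -0.0244 km.

-0.0244 km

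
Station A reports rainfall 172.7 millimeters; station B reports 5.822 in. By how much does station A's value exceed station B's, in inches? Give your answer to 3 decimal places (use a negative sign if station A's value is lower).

station A: 172.7 mm = 6.79921 in.
Difference: 6.79921 − 5.82200 = 0.977 in.

0.977 in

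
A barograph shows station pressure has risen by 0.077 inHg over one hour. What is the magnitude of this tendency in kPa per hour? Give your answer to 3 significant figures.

0.261 kPa per hour

0.077 inHg / 1 h × 3.38639 kPa/inHg = 0.261 kPa/h.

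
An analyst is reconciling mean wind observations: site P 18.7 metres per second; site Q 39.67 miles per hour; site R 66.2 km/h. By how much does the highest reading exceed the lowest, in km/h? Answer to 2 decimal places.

3.48 km/h

site P: 18.7 m/s = 67.3200 km/h.
site Q: 39.67 mph = 63.8427 km/h.
Spread: 67.3200 − 63.8427 = 3.48 km/h.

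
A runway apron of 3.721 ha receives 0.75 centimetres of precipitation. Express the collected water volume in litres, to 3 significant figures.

Depth: 0.75 cm × 10 = 7.5 mm.
Area: 3.721 ha = 37210 m².
1 mm over 1 m² is 1 L, so volume = 7.5 × 37210 = 279075 L ≈ 279000 L.

279000 litres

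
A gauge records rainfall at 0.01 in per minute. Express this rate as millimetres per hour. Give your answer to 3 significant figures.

0.01 in/minute × 25.4 mm/in × 60 minute/hour = 15.2 mm/hour.

15.2 mm/hour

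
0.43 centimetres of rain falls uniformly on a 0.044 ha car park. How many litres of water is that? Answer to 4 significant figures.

Depth: 0.43 cm × 10 = 4.3 mm.
Area: 0.044 ha = 440 m².
1 mm over 1 m² is 1 L, so volume = 4.3 × 440 = 1892 L.

1892 litres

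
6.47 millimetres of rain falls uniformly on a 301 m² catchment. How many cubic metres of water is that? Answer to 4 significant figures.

1.947 cubic metres

1 mm over 1 m² is 1 L, so volume = 6.47 × 301 = 1947.47 L = 1.947 m³.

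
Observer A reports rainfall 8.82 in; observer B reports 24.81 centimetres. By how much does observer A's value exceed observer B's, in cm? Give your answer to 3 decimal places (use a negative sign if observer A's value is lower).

observer A: 8.82 in = 22.40280 cm.
Difference: 22.40280 − 24.81000 = -2.407 cm.

-2.407 cm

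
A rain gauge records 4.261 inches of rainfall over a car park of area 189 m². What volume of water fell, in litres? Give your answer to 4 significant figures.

Depth: 4.261 in × 25.4 = 108.2294 mm.
1 mm over 1 m² is 1 L, so volume = 108.2294 × 189 = 20455.357 L ≈ 20460 L.

20460 litres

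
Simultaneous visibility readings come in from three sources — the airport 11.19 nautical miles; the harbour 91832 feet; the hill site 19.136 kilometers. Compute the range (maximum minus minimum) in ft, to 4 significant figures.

29050 ft

the airport: 11.19 nmi = 67991.73 ft.
the hill site: 19.136 km = 62782.15 ft.
Spread: 91832.00 − 62782.15 = 29050 ft.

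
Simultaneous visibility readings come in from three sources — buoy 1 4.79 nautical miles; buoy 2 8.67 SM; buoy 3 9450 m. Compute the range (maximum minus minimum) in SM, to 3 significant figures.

buoy 1: 4.79 nmi = 5.5122 SM.
buoy 3: 9450 m = 5.8720 SM.
Spread: 8.6700 − 5.5122 = 3.16 SM.

3.16 SM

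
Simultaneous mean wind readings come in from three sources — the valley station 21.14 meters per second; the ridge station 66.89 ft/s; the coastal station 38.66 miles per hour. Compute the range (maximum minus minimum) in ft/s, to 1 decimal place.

the valley station: 21.14 m/s = 69.357 ft/s.
the coastal station: 38.66 mph = 56.701 ft/s.
Spread: 69.357 − 56.701 = 12.7 ft/s.

12.7 ft/s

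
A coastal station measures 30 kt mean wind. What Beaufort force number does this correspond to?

30 kt lies in the Beaufort 7 band (near gale, 28–33 kt).

Beaufort force 7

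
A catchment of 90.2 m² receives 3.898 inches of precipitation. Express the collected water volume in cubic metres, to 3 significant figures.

8.93 cubic metres

Depth: 3.898 in × 25.4 = 99.0092 mm.
1 mm over 1 m² is 1 L, so volume = 99.0092 × 90.2 = 8930.6298 L = 8.93 m³.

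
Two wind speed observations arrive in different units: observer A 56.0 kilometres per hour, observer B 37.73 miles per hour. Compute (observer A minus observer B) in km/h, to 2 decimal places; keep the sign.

-4.72 km/h

observer B: 37.73 mph = 60.7205 km/h.
Difference: 56.0000 − 60.7205 = -4.72 km/h.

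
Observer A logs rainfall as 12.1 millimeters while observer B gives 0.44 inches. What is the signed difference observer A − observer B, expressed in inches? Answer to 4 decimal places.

0.0364 in

observer A: 12.1 mm = 0.476378 in.
Difference: 0.476378 − 0.440000 = 0.0364 in.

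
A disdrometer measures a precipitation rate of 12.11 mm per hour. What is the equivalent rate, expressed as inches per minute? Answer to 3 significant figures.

12.11 mm/hour × 0.0393701 in/mm × 0.0166667 hour/minute = 0.00795 in/minute.

0.00795 in/minute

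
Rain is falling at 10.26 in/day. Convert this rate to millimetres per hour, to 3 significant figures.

10.26 in/day × 25.4 mm/in × 0.0416667 day/hour = 10.9 mm/hour.

10.9 mm/hour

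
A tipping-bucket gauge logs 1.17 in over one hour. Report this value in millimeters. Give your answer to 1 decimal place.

1 in = 25.4 mm, so 1.17 × 25.4 = 29.7 mm.

29.7 mm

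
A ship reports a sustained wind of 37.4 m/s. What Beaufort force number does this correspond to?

Beaufort force 12

37.4 m/s lies in the Beaufort 12 band (hurricane force, ≥32.7 m/s).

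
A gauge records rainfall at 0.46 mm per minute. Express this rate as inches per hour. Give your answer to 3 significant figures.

1.09 in/hour

0.46 mm/minute × 0.0393701 in/mm × 60 minute/hour = 1.09 in/hour.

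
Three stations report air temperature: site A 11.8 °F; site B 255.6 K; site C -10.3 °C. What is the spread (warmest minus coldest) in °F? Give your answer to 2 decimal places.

13.05 °F

site A: 11.8 °F = -11.222 °C.
site B: 255.6 K = -17.550 °C.
Spread: (-10.300) − (-17.550) = 7.250 °C = 13.05 °F.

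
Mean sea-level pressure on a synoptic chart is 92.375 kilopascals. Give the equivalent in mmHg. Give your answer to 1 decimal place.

1 kPa = 7.50062 mmHg, so 92.375 × 7.50062 = 692.9 mmHg.

692.9 mmHg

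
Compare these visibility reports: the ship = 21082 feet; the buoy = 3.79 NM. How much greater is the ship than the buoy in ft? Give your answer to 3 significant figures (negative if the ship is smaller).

the buoy: 3.79 nmi = 23028.48 ft.
Difference: 21082.00 − 23028.48 = -1950 ft.

-1950 ft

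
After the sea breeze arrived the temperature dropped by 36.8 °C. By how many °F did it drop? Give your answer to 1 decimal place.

66.2 °F

For a temperature change the 32° offset cancels: Δ°F = 36.8 × 1.8 = 66.2 °F.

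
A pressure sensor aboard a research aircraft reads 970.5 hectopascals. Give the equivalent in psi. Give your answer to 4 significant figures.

1 hPa = 0.0145038 psi, so 970.5 × 0.0145038 = 14.08 psi.

14.08 psi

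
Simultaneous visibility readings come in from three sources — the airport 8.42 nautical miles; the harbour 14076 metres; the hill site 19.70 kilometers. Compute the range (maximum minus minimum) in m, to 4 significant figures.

the airport: 8.42 nmi = 15593.84 m.
the hill site: 19.70 km = 19700.00 m.
Spread: 19700.00 − 14076.00 = 5624 m.

5624 m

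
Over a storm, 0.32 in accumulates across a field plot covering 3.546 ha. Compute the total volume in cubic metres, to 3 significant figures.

Depth: 0.32 in × 25.4 = 8.128 mm.
Area: 3.546 ha = 35460 m².
1 mm over 1 m² is 1 L, so volume = 8.128 × 35460 = 288218.88 L = 288 m³.

288 cubic metres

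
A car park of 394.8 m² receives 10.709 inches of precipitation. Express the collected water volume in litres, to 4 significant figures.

107400 litres

Depth: 10.709 in × 25.4 = 272.0086 mm.
1 mm over 1 m² is 1 L, so volume = 272.0086 × 394.8 = 107389 L ≈ 107400 L.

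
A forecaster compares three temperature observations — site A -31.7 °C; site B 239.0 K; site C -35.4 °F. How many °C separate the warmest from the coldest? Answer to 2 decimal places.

5.74 °C

site B: 239.0 K = -34.150 °C.
site C: -35.4 °F = -37.444 °C.
Spread: (-31.700) − (-37.444) = 5.744 °C.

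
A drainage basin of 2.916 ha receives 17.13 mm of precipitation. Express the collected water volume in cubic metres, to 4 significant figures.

499.5 cubic metres

Area: 2.916 ha = 29160 m².
1 mm over 1 m² is 1 L, so volume = 17.13 × 29160 = 499510.8 L = 499.5 m³.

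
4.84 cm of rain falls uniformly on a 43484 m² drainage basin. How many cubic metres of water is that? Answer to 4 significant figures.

2105 cubic metres

Depth: 4.84 cm × 10 = 48.4 mm.
1 mm over 1 m² is 1 L, so volume = 48.4 × 43484 = 2104625.6 L = 2105 m³.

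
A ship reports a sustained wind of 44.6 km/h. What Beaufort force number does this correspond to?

44.6 km/h = 12.4 m/s, which is Beaufort 6 (strong breeze, 10.8–13.8 m/s).

Beaufort force 6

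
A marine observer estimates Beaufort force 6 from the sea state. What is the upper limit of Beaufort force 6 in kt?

Beaufort 6 (strong breeze) spans 22–27 knots.

27 kt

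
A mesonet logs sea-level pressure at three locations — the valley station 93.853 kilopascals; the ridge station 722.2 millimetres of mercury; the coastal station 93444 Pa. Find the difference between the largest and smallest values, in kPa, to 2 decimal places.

the ridge station: 722.2 mmHg = 96.2854 kPa.
the coastal station: 93444 Pa = 93.4440 kPa.
Spread: 96.2854 − 93.4440 = 2.84 kPa.

2.84 kPa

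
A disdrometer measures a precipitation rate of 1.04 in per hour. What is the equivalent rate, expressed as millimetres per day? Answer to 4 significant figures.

634.0 mm/day

1.04 in/hour × 25.4 mm/in × 24 hour/day = 634.0 mm/day.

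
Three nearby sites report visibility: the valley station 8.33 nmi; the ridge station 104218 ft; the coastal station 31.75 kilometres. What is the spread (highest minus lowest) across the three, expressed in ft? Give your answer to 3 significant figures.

53600 ft

the valley station: 8.33 nmi = 50614.04 ft.
the coastal station: 31.75 km = 104166.67 ft.
Spread: 104218.00 − 50614.04 = 53600 ft.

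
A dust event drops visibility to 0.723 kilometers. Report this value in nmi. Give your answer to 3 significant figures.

1 km = 0.539957 nmi, so 0.723 × 0.539957 = 0.390 nmi.

0.390 nmi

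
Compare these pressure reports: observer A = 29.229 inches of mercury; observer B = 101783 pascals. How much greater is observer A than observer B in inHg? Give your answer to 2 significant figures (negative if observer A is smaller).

-0.83 inHg

observer B: 101783 Pa = 30.0565 inHg.
Difference: 29.2290 − 30.0565 = -0.83 inHg.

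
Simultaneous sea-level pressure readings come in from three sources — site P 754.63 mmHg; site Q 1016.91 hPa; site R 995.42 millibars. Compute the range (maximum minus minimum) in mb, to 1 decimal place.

21.5 mb

site P: 754.63 mmHg = 1006.091 mb.
site Q: 1016.91 hPa = 1016.910 mb.
Spread: 1016.910 − 995.420 = 21.5 mb.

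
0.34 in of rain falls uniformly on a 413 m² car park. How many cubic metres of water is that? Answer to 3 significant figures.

Depth: 0.34 in × 25.4 = 8.636 mm.
1 mm over 1 m² is 1 L, so volume = 8.636 × 413 = 3566.668 L = 3.57 m³.

3.57 cubic metres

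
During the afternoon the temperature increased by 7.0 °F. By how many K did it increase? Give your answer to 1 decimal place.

3.9 K

Converting a difference, only the 9/5 scale factor applies: ΔK = 7.0 × 0.5556 = 3.9 K.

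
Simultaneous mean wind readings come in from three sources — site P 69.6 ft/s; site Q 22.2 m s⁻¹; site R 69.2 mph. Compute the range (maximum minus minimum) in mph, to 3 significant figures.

21.7 mph

site P: 69.6 ft/s = 47.455 mph.
site Q: 22.2 m/s = 49.660 mph.
Spread: 69.200 − 47.455 = 21.7 mph.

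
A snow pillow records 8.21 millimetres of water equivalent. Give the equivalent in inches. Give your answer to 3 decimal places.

0.323 in

1 mm = 0.0393701 in, so 8.21 × 0.0393701 = 0.323 in.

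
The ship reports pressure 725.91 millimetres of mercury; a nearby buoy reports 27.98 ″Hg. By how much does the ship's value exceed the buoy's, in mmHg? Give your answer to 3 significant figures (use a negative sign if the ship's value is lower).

the buoy: 27.98 inHg = 710.692 mmHg.
Difference: 725.910 − 710.692 = 15.2 mmHg.

15.2 mmHg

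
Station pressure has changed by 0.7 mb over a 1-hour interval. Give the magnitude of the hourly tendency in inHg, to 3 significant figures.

0.7 mb / 1 h × 0.02953 inHg/mb = 0.0207 inHg/h.

0.0207 inHg per hour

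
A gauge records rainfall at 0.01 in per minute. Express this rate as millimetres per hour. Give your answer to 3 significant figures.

15.2 mm/hour

0.01 in/minute × 25.4 mm/in × 60 minute/hour = 15.2 mm/hour.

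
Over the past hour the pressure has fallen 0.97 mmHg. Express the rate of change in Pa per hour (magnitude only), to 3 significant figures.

129 Pa per hour

0.97 mmHg / 1 h × 133.322 Pa/mmHg = 129 Pa/h.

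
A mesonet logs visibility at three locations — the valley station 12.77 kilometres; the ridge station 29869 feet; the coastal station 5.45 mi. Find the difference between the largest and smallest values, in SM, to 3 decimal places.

the valley station: 12.77 km = 7.93491 SM.
the ridge station: 29869 ft = 5.65701 SM.
Spread: 7.93491 − 5.45000 = 2.485 SM.

2.485 SM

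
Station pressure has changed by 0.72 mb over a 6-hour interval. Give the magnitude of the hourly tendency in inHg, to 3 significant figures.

0.00354 inHg per hour

0.72 mb / 6 h × 0.02953 inHg/mb = 0.00354 inHg/h.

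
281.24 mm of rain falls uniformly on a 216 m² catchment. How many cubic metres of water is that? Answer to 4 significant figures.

60.75 cubic metres

1 mm over 1 m² is 1 L, so volume = 281.24 × 216 = 60747.84 L = 60.75 m³.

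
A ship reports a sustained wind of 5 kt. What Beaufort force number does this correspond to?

5 kt lies in the Beaufort 2 band (light breeze, 4–6 kt).

Beaufort force 2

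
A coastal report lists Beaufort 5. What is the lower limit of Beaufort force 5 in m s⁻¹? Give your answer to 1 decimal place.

Beaufort 5 (fresh breeze) spans 8.0–10.7 m/s.

8.0 m/s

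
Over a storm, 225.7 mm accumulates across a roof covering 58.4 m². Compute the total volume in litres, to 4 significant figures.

13180 litres

1 mm over 1 m² is 1 L, so volume = 225.7 × 58.4 = 13180.88 L ≈ 13180 L.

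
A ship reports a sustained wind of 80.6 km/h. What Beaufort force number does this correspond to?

Beaufort force 9

80.6 km/h = 22.4 m/s, which is Beaufort 9 (strong gale, 20.8–24.4 m/s).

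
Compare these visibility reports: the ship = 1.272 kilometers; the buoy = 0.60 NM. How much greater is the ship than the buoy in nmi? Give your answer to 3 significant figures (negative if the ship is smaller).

the ship: 1.272 km = 0.686825 nmi.
Difference: 0.686825 − 0.600000 = 0.0868 nmi.

0.0868 nmi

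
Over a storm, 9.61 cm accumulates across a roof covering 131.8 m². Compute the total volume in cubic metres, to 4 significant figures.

12.67 cubic metres

Depth: 9.61 cm × 10 = 96.1 mm.
1 mm over 1 m² is 1 L, so volume = 96.1 × 131.8 = 12665.98 L = 12.67 m³.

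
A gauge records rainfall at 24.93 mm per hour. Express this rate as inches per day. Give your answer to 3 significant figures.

23.6 in/day

24.93 mm/hour × 0.0393701 in/mm × 24 hour/day = 23.6 in/day.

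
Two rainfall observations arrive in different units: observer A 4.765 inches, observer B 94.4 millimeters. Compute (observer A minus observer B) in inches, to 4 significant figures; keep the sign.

observer B: 94.4 mm = 3.71654 in.
Difference: 4.76500 − 3.71654 = 1.048 in.

1.048 in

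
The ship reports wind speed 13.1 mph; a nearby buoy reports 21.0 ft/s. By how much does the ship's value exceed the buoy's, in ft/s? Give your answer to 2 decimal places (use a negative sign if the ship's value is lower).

the ship: 13.1 mph = 19.2133 ft/s.
Difference: 19.2133 − 21.0000 = -1.79 ft/s.

-1.79 ft/s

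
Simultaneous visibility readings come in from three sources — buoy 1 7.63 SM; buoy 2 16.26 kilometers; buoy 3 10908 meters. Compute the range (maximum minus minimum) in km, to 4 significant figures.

buoy 1: 7.63 SM = 12.27929 km.
buoy 3: 10908 m = 10.90800 km.
Spread: 16.26000 − 10.90800 = 5.352 km.

5.352 km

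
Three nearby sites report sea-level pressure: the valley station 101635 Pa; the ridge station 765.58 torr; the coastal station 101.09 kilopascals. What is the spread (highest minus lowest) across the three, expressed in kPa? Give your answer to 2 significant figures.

the valley station: 101635 Pa = 101.6350 kPa.
the ridge station: 765.58 mmHg = 102.0690 kPa.
Spread: 102.0690 − 101.0900 = 0.98 kPa.

0.98 kPa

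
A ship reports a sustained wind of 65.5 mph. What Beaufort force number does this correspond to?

Beaufort force 11

65.5 mph = 29.3 m/s, which is Beaufort 11 (violent storm, 28.5–32.6 m/s).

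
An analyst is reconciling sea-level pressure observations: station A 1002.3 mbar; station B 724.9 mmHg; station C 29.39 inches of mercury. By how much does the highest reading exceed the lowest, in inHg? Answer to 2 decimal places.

station A: 1002.3 mb = 29.5979 inHg.
station B: 724.9 mmHg = 28.5394 inHg.
Spread: 29.5979 − 28.5394 = 1.06 inHg.

1.06 inHg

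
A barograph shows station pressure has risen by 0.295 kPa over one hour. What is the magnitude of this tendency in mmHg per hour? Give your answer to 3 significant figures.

2.21 mmHg per hour

0.295 kPa / 1 h × 7.50062 mmHg/kPa = 2.21 mmHg/h.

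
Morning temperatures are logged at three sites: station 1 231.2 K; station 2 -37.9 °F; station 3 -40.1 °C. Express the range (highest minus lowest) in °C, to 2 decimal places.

3.12 °C

station 1: 231.2 K = -41.950 °C.
station 2: -37.9 °F = -38.833 °C.
Spread: (-38.833) − (-41.950) = 3.117 °C.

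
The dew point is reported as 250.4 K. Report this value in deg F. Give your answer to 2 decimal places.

-8.95 °F

First to °C: -22.75 °C.
Then to °F: -8.95 °F.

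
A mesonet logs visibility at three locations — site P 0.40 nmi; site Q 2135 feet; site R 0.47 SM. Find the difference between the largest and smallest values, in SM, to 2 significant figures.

0.066 SM

site P: 0.40 nmi = 0.46031 SM.
site Q: 2135 ft = 0.40436 SM.
Spread: 0.47000 − 0.40436 = 0.066 SM.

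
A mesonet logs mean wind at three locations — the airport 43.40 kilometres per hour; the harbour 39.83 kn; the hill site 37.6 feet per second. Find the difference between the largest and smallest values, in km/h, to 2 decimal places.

32.51 km/h

the harbour: 39.83 kt = 73.7652 km/h.
the hill site: 37.6 ft/s = 41.2577 km/h.
Spread: 73.7652 − 41.2577 = 32.51 km/h.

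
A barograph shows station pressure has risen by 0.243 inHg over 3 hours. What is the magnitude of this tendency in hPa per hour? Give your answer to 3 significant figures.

2.74 hPa per hour

0.243 inHg / 3 h × 33.8639 hPa/inHg = 2.74 hPa/h.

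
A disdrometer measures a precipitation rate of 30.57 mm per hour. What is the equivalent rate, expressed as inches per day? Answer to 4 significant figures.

30.57 mm/hour × 0.0393701 in/mm × 24 hour/day = 28.89 in/day.

28.89 in/day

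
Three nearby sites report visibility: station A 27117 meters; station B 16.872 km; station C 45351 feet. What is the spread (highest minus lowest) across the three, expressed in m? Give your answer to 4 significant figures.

13290 m

station B: 16.872 km = 16872.00 m.
station C: 45351 ft = 13822.98 m.
Spread: 27117.00 − 13822.98 = 13290 m.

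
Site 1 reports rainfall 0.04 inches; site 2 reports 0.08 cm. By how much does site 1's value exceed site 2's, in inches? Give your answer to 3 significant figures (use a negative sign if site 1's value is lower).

site 2: 0.08 cm = 0.0314961 in.
Difference: 0.0400000 − 0.0314961 = 0.00850 in.

0.00850 in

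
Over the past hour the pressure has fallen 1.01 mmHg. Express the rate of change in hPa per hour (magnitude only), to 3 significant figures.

1.01 mmHg / 1 h × 1.33322 hPa/mmHg = 1.35 hPa/h.

1.35 hPa per hour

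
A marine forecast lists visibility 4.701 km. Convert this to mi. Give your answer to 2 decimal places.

1 km = 0.621371 SM, so 4.701 × 0.621371 = 2.92 SM.

2.92 SM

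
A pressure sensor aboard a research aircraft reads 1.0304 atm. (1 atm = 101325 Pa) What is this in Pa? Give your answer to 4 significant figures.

1 atm = 101325 Pa, so 1.0304 × 101325 = 104400 Pa.

104400 Pa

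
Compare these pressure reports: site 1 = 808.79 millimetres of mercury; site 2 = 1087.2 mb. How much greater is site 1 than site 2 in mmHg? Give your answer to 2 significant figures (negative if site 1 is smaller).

-6.7 mmHg

site 2: 1087.2 mb = 815.467 mmHg.
Difference: 808.790 − 815.467 = -6.7 mmHg.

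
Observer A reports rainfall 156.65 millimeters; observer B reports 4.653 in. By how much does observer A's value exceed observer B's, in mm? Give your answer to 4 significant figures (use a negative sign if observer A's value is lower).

observer B: 4.653 in = 118.1862 mm.
Difference: 156.6500 − 118.1862 = 38.46 mm.

38.46 mm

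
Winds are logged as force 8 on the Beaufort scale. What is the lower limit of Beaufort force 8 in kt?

34 kt

Beaufort 8 (gale) spans 34–40 knots.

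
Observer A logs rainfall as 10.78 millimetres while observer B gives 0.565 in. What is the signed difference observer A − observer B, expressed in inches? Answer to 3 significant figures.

-0.141 in

observer A: 10.78 mm = 0.42441 in.
Difference: 0.42441 − 0.56500 = -0.141 in.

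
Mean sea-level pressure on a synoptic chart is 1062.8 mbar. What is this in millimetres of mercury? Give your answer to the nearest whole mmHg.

797 mmHg

1 mb = 0.750062 mmHg, so 1062.8 × 0.750062 = 797 mmHg.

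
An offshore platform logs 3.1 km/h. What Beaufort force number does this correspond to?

Beaufort force 1

3.1 km/h = 0.9 m/s, which is Beaufort 1 (light air, 0.3–1.5 m/s).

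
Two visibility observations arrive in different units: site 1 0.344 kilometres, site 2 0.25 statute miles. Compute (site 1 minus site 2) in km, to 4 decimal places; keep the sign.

-0.0583 km

site 2: 0.25 SM = 0.402336 km.
Difference: 0.344000 − 0.402336 = -0.0583 km.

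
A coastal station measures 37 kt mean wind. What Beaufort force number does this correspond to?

Beaufort force 8

37 kt lies in the Beaufort 8 band (gale, 34–40 kt).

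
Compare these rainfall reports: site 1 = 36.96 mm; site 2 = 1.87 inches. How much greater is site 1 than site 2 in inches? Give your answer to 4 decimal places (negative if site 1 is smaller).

site 1: 36.96 mm = 1.455118 in.
Difference: 1.455118 − 1.870000 = -0.4149 in.

-0.4149 in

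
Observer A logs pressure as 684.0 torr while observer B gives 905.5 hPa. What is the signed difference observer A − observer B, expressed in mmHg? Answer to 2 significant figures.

4.8 mmHg

observer B: 905.5 hPa = 679.181 mmHg.
Difference: 684.000 − 679.181 = 4.8 mmHg.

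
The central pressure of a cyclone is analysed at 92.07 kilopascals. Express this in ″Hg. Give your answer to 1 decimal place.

27.2 inHg

1 kPa = 0.2953 inHg, so 92.07 × 0.2953 = 27.2 inHg.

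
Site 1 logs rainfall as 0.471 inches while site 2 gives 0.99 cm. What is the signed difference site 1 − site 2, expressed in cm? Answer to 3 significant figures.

site 1: 0.471 in = 1.19634 cm.
Difference: 1.19634 − 0.99000 = 0.206 cm.

0.206 cm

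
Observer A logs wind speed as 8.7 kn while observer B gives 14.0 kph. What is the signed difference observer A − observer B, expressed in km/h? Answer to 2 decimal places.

2.11 km/h

observer A: 8.7 kt = 16.1124 km/h.
Difference: 16.1124 − 14.0000 = 2.11 km/h.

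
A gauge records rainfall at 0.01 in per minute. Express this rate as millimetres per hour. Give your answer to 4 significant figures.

15.24 mm/hour

0.01 in/minute × 25.4 mm/in × 60 minute/hour = 15.24 mm/hour.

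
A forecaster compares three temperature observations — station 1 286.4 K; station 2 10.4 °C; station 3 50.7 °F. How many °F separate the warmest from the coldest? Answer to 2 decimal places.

station 1: 286.4 K = 13.250 °C.
station 3: 50.7 °F = 10.389 °C.
Spread: 13.250 − 10.389 = 2.861 °C = 5.15 °F.

5.15 °F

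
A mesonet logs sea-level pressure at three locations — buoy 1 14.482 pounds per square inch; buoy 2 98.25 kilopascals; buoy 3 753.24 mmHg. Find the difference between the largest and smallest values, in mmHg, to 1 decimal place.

16.3 mmHg

buoy 1: 14.482 psi = 748.936 mmHg.
buoy 2: 98.25 kPa = 736.935 mmHg.
Spread: 753.240 − 736.935 = 16.3 mmHg.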